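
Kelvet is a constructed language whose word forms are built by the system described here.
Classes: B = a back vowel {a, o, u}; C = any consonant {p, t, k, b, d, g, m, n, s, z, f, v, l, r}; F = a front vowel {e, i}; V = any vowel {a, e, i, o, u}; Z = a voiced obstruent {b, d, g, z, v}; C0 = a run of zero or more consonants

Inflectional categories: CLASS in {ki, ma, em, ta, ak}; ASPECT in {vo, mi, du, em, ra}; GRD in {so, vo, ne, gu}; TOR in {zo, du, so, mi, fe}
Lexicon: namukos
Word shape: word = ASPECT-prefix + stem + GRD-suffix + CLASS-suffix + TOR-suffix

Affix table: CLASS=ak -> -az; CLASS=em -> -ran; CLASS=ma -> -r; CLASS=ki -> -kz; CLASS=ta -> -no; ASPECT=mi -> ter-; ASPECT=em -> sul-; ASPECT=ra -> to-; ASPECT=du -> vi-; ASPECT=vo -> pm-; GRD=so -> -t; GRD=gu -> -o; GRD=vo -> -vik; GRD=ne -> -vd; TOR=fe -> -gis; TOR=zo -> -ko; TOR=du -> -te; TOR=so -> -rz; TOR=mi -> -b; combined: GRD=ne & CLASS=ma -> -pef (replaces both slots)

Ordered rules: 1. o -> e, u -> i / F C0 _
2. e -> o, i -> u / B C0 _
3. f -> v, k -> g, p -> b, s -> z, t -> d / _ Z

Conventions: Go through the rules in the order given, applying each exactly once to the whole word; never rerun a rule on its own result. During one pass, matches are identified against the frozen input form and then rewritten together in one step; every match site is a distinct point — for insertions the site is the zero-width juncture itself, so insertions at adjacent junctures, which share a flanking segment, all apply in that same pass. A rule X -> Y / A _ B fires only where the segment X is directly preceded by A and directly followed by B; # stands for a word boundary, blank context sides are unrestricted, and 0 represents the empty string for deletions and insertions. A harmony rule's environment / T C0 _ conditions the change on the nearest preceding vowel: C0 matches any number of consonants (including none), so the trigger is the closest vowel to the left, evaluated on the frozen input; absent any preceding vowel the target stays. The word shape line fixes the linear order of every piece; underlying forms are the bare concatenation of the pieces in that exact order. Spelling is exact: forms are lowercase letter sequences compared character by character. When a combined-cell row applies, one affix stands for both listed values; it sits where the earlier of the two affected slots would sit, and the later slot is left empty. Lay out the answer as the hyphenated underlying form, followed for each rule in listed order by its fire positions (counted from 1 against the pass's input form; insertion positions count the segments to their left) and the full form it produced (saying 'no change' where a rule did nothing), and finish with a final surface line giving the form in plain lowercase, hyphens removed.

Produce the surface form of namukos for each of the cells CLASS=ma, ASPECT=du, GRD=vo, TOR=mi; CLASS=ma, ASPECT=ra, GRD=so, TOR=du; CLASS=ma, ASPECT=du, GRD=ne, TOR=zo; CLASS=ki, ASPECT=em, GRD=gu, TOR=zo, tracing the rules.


cell CLASS=ma, ASPECT=du, GRD=vo, TOR=mi:
underlying: vi-namukos-vik-r-b
1. o -> e, u -> i / F C0 _: no change
2. e -> o, i -> u / B C0 _: fires at position(s) 11: vinamukosvukrb
3. f -> v, k -> g, p -> b, s -> z, t -> d / _ Z: fires at position(s) 9: vinamukozvukrb
surface: vinamukozvukrb

cell CLASS=ma, ASPECT=ra, GRD=so, TOR=du:
underlying: to-namukos-t-r-te
1. o -> e, u -> i / F C0 _: no change
2. e -> o, i -> u / B C0 _: fires at position(s) 13: tonamukostrto
3. f -> v, k -> g, p -> b, s -> z, t -> d / _ Z: no change
surface: tonamukostrto

cell CLASS=ma, ASPECT=du, GRD=ne, TOR=zo:
underlying: vi-namukos-pef-ko
1. o -> e, u -> i / F C0 _: fires at position(s) 14: vinamukospefke
2. e -> o, i -> u / B C0 _: fires at position(s) 11: vinamukospofke
3. f -> v, k -> g, p -> b, s -> z, t -> d / _ Z: no change
surface: vinamukospofke

cell CLASS=ki, ASPECT=em, GRD=gu, TOR=zo:
underlying: sul-namukos-o-kz-ko
1. o -> e, u -> i / F C0 _: no change
2. e -> o, i -> u / B C0 _: no change
3. f -> v, k -> g, p -> b, s -> z, t -> d / _ Z: fires at position(s) 12: sulnamukosogzko
surface: sulnamukosogzko


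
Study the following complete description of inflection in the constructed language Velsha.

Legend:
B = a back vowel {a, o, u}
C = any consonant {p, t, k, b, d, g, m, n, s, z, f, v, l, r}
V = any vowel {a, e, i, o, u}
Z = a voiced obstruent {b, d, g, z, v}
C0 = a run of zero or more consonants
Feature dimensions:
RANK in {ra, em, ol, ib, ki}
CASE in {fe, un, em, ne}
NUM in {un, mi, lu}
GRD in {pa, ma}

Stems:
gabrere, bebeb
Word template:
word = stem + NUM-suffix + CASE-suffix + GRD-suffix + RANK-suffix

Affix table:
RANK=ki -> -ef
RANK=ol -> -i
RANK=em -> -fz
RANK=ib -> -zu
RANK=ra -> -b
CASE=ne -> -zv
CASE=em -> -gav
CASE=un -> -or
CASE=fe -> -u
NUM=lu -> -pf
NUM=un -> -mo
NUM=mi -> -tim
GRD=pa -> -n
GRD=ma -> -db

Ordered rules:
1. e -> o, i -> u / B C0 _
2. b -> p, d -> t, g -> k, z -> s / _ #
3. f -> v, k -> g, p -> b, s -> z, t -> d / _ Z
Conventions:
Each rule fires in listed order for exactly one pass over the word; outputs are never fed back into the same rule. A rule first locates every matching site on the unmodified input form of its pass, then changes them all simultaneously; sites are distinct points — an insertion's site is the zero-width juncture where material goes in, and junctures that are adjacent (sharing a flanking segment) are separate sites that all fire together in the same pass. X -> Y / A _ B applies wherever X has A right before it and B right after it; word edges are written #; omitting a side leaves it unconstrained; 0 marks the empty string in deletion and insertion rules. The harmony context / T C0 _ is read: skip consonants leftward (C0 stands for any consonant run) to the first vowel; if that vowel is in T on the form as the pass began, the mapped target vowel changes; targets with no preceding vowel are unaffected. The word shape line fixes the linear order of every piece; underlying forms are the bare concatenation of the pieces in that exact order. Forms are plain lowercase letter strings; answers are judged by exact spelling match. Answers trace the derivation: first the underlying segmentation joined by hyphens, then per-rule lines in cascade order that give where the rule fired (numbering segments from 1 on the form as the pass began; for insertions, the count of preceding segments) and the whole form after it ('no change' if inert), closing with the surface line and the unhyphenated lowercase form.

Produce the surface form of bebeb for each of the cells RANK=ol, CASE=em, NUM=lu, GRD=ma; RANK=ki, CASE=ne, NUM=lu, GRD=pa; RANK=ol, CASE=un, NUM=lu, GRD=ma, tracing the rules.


cell RANK=ol, CASE=em, NUM=lu, GRD=ma:
underlying: bebeb-pf-gav-db-i
1. e -> o, i -> u / B C0 _: fires at position(s) 13: bebebpfgavdbu
2. b -> p, d -> t, g -> k, z -> s / _ #: no change
3. f -> v, k -> g, p -> b, s -> z, t -> d / _ Z: fires at position(s) 7: bebebpvgavdbu
surface: bebebpvgavdbu

cell RANK=ki, CASE=ne, NUM=lu, GRD=pa:
underlying: bebeb-pf-zv-n-ef
1. e -> o, i -> u / B C0 _: no change
2. b -> p, d -> t, g -> k, z -> s / _ #: no change
3. f -> v, k -> g, p -> b, s -> z, t -> d / _ Z: fires at position(s) 7: bebebpvzvnef
surface: bebebpvzvnef

cell RANK=ol, CASE=un, NUM=lu, GRD=ma:
underlying: bebeb-pf-or-db-i
1. e -> o, i -> u / B C0 _: fires at position(s) 12: bebebpfordbu
2. b -> p, d -> t, g -> k, z -> s / _ #: no change
3. f -> v, k -> g, p -> b, s -> z, t -> d / _ Z: no change
surface: bebebpfordbu


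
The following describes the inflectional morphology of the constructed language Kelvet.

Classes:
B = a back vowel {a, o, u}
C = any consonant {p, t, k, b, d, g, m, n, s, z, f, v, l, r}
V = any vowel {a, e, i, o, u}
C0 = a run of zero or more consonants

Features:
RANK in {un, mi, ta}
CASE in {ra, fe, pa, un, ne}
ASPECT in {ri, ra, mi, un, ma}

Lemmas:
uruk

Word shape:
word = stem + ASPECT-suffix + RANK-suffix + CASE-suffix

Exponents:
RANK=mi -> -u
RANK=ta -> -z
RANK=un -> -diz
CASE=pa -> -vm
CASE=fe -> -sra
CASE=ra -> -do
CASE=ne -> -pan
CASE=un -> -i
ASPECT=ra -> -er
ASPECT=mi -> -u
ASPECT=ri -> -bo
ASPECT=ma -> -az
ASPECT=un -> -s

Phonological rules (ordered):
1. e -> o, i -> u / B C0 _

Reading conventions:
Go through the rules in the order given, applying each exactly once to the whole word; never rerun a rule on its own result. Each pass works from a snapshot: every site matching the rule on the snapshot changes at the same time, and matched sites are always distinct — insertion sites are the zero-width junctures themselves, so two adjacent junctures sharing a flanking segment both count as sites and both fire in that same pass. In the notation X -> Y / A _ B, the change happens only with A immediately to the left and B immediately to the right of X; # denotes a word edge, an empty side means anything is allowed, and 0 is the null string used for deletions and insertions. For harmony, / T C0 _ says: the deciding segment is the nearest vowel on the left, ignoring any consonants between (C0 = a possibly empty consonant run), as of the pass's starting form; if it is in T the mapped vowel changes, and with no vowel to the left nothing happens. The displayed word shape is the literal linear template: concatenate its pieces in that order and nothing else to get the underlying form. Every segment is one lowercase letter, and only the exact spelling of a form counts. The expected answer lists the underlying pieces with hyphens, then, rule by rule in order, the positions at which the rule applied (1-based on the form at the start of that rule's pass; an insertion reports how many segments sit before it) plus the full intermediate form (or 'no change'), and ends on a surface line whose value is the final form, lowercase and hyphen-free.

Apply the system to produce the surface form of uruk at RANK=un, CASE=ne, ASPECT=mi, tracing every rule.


underlying: uruk-u-diz-pan
1. e -> o, i -> u / B C0 _: fires at position(s) 7: urukuduzpan
surface: urukuduzpan


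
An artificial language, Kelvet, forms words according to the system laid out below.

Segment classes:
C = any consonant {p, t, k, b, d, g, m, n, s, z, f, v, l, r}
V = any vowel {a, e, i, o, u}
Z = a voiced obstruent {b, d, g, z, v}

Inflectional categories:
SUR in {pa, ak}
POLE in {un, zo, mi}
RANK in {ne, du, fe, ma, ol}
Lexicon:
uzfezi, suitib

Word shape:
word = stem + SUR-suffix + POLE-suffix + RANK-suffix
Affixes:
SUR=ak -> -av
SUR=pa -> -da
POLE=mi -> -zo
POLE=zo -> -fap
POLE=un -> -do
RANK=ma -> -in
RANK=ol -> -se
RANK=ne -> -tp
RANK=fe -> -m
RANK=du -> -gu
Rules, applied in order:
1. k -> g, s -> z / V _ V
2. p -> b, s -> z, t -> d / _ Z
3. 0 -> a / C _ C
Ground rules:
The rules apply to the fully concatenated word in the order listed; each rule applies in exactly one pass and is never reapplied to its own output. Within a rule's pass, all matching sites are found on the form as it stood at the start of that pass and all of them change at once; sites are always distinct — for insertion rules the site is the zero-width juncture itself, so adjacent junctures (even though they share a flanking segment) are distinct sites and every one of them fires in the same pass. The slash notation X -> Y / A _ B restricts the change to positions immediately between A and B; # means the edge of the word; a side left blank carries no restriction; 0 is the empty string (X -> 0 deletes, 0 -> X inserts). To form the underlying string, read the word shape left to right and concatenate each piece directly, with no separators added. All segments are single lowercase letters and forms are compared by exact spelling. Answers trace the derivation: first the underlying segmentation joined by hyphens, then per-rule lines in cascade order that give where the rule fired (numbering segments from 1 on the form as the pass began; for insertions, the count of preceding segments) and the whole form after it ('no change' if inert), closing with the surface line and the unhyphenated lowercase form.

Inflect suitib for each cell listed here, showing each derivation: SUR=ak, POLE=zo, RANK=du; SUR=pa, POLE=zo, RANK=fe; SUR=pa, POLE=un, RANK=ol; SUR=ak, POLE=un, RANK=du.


cell SUR=ak, POLE=zo, RANK=du:
underlying: suitib-av-fap-gu
1. k -> g, s -> z / V _ V: no change
2. p -> b, s -> z, t -> d / _ Z: fires at position(s) 11: suitibavfabgu
3. 0 -> a / C _ C: inserts after position(s) 8, 11: suitibavafabagu
surface: suitibavafabagu

cell SUR=pa, POLE=zo, RANK=fe:
underlying: suitib-da-fap-m
1. k -> g, s -> z / V _ V: no change
2. p -> b, s -> z, t -> d / _ Z: no change
3. 0 -> a / C _ C: inserts after position(s) 6, 11: suitibadafapam
surface: suitibadafapam

cell SUR=pa, POLE=un, RANK=ol:
underlying: suitib-da-do-se
1. k -> g, s -> z / V _ V: fires at position(s) 11: suitibdadoze
2. p -> b, s -> z, t -> d / _ Z: no change
3. 0 -> a / C _ C: inserts after position(s) 6: suitibadadoze
surface: suitibadadoze

cell SUR=ak, POLE=un, RANK=du:
underlying: suitib-av-do-gu
1. k -> g, s -> z / V _ V: no change
2. p -> b, s -> z, t -> d / _ Z: no change
3. 0 -> a / C _ C: inserts after position(s) 8: suitibavadogu
surface: suitibavadogu


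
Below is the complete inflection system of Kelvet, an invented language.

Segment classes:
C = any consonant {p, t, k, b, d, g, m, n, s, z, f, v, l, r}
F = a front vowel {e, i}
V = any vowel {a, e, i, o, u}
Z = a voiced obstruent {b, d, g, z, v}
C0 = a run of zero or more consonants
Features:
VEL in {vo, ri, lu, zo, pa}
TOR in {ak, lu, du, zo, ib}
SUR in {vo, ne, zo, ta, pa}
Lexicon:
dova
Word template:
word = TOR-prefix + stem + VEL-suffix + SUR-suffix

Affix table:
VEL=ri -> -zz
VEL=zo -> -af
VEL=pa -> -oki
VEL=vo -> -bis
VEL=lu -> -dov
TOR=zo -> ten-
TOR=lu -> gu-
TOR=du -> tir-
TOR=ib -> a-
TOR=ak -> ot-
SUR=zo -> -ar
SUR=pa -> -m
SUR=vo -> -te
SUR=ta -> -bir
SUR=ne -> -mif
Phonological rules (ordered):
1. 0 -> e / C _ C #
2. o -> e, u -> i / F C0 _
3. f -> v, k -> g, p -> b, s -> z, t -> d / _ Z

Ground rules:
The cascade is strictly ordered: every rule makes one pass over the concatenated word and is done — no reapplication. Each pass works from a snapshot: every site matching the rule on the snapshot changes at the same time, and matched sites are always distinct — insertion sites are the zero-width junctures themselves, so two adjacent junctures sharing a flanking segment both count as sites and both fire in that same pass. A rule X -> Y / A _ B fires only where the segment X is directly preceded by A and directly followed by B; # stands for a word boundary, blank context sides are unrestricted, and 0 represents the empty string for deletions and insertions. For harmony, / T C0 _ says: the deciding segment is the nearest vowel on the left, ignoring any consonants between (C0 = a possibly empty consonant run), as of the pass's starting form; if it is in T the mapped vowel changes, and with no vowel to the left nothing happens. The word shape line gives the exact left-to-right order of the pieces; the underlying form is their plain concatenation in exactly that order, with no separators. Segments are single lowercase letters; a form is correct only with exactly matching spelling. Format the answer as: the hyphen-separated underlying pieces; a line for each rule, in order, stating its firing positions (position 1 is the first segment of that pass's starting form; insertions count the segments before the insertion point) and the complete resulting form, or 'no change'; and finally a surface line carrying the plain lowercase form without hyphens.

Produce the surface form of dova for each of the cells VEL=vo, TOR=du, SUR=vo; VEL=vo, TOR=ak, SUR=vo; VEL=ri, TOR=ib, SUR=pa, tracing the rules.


cell VEL=vo, TOR=du, SUR=vo:
underlying: tir-dova-bis-te
1. 0 -> e / C _ C #: no change
2. o -> e, u -> i / F C0 _: fires at position(s) 5: tirdevabiste
3. f -> v, k -> g, p -> b, s -> z, t -> d / _ Z: no change
surface: tirdevabiste

cell VEL=vo, TOR=ak, SUR=vo:
underlying: ot-dova-bis-te
1. 0 -> e / C _ C #: no change
2. o -> e, u -> i / F C0 _: no change
3. f -> v, k -> g, p -> b, s -> z, t -> d / _ Z: fires at position(s) 2: oddovabiste
surface: oddovabiste

cell VEL=ri, TOR=ib, SUR=pa:
underlying: a-dova-zz-m
1. 0 -> e / C _ C #: inserts after position(s) 7: adovazzem
2. o -> e, u -> i / F C0 _: no change
3. f -> v, k -> g, p -> b, s -> z, t -> d / _ Z: no change
surface: adovazzem


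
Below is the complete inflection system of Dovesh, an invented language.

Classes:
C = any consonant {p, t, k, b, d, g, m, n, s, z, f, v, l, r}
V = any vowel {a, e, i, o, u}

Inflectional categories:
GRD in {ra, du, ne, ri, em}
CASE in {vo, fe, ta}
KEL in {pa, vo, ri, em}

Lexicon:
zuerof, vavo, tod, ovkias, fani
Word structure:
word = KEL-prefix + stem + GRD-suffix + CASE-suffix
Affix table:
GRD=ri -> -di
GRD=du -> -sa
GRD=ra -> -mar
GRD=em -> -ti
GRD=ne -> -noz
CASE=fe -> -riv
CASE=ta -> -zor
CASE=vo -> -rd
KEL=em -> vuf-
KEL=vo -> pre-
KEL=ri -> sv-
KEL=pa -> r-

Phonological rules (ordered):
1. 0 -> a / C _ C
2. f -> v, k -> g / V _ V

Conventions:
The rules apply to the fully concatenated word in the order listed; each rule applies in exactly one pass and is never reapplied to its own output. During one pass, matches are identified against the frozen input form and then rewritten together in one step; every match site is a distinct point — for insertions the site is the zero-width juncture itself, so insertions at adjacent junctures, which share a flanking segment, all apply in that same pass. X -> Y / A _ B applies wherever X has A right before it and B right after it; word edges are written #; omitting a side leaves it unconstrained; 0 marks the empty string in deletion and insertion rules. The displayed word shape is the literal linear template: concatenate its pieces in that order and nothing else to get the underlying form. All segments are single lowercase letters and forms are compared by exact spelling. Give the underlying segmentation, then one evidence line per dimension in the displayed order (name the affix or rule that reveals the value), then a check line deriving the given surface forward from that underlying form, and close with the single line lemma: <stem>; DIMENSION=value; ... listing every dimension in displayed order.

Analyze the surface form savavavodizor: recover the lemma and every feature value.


underlying: sv-vavo-di-zor
GRD=ri - signalled by the affix -di
CASE=ta - signalled by the affix -zor
KEL=ri - signalled by the affix sv-
check: svvavodizor -> savavavodizor -> savavavodizor
lemma: vavo; GRD=ri; CASE=ta; KEL=ri


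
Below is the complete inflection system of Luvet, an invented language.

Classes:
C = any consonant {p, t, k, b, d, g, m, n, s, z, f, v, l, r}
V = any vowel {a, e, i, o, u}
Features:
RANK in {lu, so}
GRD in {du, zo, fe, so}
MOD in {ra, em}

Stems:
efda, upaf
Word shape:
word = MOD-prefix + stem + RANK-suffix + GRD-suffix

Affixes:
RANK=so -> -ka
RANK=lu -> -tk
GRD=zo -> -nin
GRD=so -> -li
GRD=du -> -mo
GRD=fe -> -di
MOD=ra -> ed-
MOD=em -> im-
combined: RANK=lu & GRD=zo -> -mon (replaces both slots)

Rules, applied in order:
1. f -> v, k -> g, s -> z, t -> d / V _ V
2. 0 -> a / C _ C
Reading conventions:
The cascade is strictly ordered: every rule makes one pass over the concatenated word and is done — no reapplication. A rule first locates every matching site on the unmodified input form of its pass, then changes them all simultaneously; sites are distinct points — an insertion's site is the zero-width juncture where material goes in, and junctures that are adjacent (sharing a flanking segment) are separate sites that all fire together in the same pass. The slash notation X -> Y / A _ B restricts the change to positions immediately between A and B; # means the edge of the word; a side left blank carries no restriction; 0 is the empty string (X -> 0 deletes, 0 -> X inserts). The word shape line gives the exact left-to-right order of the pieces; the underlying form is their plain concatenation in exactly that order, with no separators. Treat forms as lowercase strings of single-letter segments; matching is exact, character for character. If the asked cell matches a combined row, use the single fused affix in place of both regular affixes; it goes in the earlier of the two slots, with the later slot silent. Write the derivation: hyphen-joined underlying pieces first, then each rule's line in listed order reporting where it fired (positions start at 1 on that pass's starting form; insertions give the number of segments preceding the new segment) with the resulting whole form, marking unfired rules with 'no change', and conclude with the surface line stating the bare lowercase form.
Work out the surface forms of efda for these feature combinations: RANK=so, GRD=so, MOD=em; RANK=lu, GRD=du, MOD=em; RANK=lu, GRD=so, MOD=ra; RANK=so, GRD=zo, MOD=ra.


cell RANK=so, GRD=so, MOD=em:
underlying: im-efda-ka-li
1. f -> v, k -> g, s -> z, t -> d / V _ V: fires at position(s) 7: imefdagali
2. 0 -> a / C _ C: inserts after position(s) 4: imefadagali
surface: imefadagali

cell RANK=lu, GRD=du, MOD=em:
underlying: im-efda-tk-mo
1. f -> v, k -> g, s -> z, t -> d / V _ V: no change
2. 0 -> a / C _ C: inserts after position(s) 4, 7, 8: imefadatakamo
surface: imefadatakamo

cell RANK=lu, GRD=so, MOD=ra:
underlying: ed-efda-tk-li
1. f -> v, k -> g, s -> z, t -> d / V _ V: no change
2. 0 -> a / C _ C: inserts after position(s) 4, 7, 8: edefadatakali
surface: edefadatakali

cell RANK=so, GRD=zo, MOD=ra:
underlying: ed-efda-ka-nin
1. f -> v, k -> g, s -> z, t -> d / V _ V: fires at position(s) 7: edefdaganin
2. 0 -> a / C _ C: inserts after position(s) 4: edefadaganin
surface: edefadaganin


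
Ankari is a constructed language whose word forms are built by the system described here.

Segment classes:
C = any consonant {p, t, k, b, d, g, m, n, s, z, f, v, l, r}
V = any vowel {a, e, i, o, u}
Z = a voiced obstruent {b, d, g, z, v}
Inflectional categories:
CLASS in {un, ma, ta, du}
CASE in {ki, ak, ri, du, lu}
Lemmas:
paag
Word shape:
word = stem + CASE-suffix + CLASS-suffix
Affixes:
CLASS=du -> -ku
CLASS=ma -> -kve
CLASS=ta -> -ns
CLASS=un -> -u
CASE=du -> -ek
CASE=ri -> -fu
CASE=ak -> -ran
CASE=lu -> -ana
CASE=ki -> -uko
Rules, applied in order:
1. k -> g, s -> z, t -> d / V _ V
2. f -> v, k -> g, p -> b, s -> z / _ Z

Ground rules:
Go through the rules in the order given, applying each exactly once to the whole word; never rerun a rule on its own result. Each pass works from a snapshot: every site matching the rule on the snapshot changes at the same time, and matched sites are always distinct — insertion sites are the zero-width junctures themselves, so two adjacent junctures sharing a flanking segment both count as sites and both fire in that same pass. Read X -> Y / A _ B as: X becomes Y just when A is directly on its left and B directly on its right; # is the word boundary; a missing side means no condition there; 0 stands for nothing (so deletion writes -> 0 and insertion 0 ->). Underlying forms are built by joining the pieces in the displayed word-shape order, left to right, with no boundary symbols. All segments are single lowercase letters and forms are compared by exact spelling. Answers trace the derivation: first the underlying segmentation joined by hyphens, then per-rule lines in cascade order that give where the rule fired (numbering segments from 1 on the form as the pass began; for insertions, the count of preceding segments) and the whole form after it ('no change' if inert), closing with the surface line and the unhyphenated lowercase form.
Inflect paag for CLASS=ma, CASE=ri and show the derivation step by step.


underlying: paag-fu-kve
1. k -> g, s -> z, t -> d / V _ V: no change
2. f -> v, k -> g, p -> b, s -> z / _ Z: fires at position(s) 7: paagfugve
surface: paagfugve


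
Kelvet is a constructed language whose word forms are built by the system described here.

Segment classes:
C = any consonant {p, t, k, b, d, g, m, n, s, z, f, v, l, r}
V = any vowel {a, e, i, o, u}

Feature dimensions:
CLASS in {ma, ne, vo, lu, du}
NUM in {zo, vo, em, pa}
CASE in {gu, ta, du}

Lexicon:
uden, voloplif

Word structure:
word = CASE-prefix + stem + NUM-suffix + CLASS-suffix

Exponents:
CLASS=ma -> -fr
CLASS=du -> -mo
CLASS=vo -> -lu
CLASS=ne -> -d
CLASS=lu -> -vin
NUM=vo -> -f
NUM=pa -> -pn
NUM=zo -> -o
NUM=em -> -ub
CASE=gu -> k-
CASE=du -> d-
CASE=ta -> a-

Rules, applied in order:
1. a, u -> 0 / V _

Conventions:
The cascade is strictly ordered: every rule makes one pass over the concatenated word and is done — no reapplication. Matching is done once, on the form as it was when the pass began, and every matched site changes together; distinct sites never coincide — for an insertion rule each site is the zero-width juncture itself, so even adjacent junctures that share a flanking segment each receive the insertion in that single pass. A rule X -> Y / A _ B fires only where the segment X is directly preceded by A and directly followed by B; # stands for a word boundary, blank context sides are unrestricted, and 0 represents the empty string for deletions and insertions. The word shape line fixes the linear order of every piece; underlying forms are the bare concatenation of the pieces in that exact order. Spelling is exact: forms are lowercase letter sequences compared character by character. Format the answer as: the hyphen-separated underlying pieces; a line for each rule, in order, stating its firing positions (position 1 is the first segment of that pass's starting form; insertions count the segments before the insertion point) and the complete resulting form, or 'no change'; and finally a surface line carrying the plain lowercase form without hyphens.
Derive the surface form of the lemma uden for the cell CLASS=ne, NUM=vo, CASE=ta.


underlying: a-uden-f-d
1. a, u -> 0 / V _: fires at position(s) 2: adenfd
surface: adenfd


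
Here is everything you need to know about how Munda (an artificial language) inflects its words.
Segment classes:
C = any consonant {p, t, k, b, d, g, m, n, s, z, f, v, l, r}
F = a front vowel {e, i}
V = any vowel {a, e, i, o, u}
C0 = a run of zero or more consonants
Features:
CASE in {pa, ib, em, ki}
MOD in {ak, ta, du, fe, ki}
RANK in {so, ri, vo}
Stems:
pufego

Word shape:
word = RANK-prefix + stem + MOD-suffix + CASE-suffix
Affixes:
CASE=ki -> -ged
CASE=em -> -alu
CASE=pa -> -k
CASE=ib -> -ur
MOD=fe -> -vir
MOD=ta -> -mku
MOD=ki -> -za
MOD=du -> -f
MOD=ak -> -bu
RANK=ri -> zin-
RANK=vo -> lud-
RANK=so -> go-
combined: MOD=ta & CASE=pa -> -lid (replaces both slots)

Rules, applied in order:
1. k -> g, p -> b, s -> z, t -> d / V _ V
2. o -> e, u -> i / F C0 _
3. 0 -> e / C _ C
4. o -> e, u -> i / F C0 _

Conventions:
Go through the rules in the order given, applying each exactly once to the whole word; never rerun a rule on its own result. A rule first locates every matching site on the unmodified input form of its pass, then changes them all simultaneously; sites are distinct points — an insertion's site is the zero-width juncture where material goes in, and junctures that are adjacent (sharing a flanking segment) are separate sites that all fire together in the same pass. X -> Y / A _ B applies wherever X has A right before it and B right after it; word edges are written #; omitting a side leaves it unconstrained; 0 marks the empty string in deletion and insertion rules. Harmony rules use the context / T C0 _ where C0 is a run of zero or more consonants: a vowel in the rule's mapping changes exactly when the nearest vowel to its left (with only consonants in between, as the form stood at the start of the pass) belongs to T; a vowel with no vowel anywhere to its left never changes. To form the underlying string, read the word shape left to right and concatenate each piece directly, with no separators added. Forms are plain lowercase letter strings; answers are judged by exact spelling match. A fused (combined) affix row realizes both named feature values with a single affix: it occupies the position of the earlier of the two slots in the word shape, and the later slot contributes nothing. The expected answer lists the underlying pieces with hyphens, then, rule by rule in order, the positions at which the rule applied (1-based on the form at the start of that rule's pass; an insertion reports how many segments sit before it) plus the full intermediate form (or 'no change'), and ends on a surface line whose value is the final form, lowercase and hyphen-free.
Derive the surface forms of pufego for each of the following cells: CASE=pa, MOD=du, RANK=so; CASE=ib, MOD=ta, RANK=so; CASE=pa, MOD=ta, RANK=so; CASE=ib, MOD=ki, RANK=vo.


cell CASE=pa, MOD=du, RANK=so:
underlying: go-pufego-f-k
1. k -> g, p -> b, s -> z, t -> d / V _ V: fires at position(s) 3: gobufegofk
2. o -> e, u -> i / F C0 _: fires at position(s) 8: gobufegefk
3. 0 -> e / C _ C: inserts after position(s) 9: gobufegefek
4. o -> e, u -> i / F C0 _: no change
surface: gobufegefek

cell CASE=ib, MOD=ta, RANK=so:
underlying: go-pufego-mku-ur
1. k -> g, p -> b, s -> z, t -> d / V _ V: fires at position(s) 3: gobufegomkuur
2. o -> e, u -> i / F C0 _: fires at position(s) 8: gobufegemkuur
3. 0 -> e / C _ C: inserts after position(s) 9: gobufegemekuur
4. o -> e, u -> i / F C0 _: fires at position(s) 12: gobufegemekiur
surface: gobufegemekiur

cell CASE=pa, MOD=ta, RANK=so:
underlying: go-pufego-lid
1. k -> g, p -> b, s -> z, t -> d / V _ V: fires at position(s) 3: gobufegolid
2. o -> e, u -> i / F C0 _: fires at position(s) 8: gobufegelid
3. 0 -> e / C _ C: no change
4. o -> e, u -> i / F C0 _: no change
surface: gobufegelid

cell CASE=ib, MOD=ki, RANK=vo:
underlying: lud-pufego-za-ur
1. k -> g, p -> b, s -> z, t -> d / V _ V: no change
2. o -> e, u -> i / F C0 _: fires at position(s) 9: ludpufegezaur
3. 0 -> e / C _ C: inserts after position(s) 3: ludepufegezaur
4. o -> e, u -> i / F C0 _: fires at position(s) 6: ludepifegezaur
surface: ludepifegezaur


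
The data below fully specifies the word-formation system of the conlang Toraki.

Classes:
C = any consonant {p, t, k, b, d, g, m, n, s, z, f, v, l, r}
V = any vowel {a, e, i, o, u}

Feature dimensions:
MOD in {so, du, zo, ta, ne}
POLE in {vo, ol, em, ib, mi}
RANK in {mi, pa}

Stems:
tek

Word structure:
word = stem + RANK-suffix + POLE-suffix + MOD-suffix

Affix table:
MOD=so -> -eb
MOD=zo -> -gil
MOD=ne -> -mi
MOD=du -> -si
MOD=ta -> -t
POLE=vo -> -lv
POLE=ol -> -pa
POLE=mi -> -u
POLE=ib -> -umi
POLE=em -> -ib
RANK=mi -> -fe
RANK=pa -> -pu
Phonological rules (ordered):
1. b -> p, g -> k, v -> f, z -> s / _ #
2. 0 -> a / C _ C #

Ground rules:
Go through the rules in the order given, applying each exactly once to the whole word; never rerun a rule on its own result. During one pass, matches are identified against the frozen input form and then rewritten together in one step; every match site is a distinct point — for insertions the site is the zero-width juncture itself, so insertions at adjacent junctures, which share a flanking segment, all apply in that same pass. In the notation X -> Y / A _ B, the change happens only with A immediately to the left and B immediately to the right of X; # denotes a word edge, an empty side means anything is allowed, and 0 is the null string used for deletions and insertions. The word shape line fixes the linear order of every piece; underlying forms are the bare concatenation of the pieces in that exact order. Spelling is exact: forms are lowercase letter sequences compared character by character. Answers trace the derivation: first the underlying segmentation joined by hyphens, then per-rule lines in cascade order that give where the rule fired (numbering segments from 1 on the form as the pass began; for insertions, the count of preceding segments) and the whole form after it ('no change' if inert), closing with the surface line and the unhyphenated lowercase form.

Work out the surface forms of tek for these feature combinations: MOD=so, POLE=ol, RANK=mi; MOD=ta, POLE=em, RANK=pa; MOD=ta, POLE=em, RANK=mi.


cell MOD=so, POLE=ol, RANK=mi:
underlying: tek-fe-pa-eb
1. b -> p, g -> k, v -> f, z -> s / _ #: fires at position(s) 9: tekfepaep
2. 0 -> a / C _ C #: no change
surface: tekfepaep

cell MOD=ta, POLE=em, RANK=pa:
underlying: tek-pu-ib-t
1. b -> p, g -> k, v -> f, z -> s / _ #: no change
2. 0 -> a / C _ C #: inserts after position(s) 7: tekpuibat
surface: tekpuibat

cell MOD=ta, POLE=em, RANK=mi:
underlying: tek-fe-ib-t
1. b -> p, g -> k, v -> f, z -> s / _ #: no change
2. 0 -> a / C _ C #: inserts after position(s) 7: tekfeibat
surface: tekfeibat


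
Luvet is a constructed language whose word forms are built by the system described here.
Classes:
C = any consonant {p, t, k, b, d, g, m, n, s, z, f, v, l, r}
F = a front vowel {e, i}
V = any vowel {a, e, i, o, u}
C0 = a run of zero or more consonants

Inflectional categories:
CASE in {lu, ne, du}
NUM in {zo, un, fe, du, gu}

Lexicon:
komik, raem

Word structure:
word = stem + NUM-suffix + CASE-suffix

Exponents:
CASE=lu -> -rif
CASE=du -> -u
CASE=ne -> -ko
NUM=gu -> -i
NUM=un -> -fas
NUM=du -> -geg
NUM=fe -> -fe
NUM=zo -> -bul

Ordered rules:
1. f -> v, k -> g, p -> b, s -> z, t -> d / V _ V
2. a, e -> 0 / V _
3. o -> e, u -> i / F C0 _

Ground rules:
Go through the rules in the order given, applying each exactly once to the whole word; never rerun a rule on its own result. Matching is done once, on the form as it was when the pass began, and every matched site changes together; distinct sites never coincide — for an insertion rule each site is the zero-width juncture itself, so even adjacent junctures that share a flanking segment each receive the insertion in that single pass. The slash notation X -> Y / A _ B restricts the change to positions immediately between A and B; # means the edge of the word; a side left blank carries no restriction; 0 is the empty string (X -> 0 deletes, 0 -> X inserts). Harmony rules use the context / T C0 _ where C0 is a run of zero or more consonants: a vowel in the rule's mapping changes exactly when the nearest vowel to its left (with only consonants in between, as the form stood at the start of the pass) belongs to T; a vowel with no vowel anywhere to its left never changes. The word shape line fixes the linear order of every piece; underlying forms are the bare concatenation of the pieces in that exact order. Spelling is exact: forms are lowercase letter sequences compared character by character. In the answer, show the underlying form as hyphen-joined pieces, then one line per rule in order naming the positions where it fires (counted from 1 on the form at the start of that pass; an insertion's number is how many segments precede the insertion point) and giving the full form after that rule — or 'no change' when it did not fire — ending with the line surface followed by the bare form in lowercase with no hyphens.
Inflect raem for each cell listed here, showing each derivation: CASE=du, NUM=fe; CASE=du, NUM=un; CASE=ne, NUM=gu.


cell CASE=du, NUM=fe:
underlying: raem-fe-u
1. f -> v, k -> g, p -> b, s -> z, t -> d / V _ V: no change
2. a, e -> 0 / V _: fires at position(s) 3: ramfeu
3. o -> e, u -> i / F C0 _: fires at position(s) 6: ramfei
surface: ramfei

cell CASE=du, NUM=un:
underlying: raem-fas-u
1. f -> v, k -> g, p -> b, s -> z, t -> d / V _ V: fires at position(s) 7: raemfazu
2. a, e -> 0 / V _: fires at position(s) 3: ramfazu
3. o -> e, u -> i / F C0 _: no change
surface: ramfazu

cell CASE=ne, NUM=gu:
underlying: raem-i-ko
1. f -> v, k -> g, p -> b, s -> z, t -> d / V _ V: fires at position(s) 6: raemigo
2. a, e -> 0 / V _: fires at position(s) 3: ramigo
3. o -> e, u -> i / F C0 _: fires at position(s) 6: ramige
surface: ramige


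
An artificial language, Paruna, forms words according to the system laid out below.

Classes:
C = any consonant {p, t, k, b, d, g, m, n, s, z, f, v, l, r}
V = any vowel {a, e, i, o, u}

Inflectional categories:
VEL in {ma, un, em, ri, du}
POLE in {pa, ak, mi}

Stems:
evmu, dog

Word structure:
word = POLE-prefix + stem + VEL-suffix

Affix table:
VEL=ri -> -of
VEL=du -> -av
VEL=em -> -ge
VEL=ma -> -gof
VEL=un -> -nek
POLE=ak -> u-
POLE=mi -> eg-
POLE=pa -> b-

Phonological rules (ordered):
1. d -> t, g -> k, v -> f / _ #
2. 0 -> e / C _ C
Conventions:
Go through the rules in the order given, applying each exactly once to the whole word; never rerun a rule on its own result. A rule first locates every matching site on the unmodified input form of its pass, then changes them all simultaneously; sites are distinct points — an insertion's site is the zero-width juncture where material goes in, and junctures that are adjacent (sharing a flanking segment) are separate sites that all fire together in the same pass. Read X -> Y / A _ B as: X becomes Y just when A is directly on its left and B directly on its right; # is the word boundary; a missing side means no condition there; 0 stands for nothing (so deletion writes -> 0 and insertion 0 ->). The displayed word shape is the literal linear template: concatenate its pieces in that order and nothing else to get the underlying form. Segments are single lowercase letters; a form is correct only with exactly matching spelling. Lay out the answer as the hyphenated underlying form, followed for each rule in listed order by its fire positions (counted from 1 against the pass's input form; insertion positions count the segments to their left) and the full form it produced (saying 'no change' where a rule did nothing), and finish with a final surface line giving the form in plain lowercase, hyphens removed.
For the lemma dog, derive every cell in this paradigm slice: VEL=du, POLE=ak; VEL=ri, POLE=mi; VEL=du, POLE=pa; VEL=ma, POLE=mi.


cell VEL=du, POLE=ak:
underlying: u-dog-av
1. d -> t, g -> k, v -> f / _ #: fires at position(s) 6: udogaf
2. 0 -> e / C _ C: no change
surface: udogaf

cell VEL=ri, POLE=mi:
underlying: eg-dog-of
1. d -> t, g -> k, v -> f / _ #: no change
2. 0 -> e / C _ C: inserts after position(s) 2: egedogof
surface: egedogof

cell VEL=du, POLE=pa:
underlying: b-dog-av
1. d -> t, g -> k, v -> f / _ #: fires at position(s) 6: bdogaf
2. 0 -> e / C _ C: inserts after position(s) 1: bedogaf
surface: bedogaf

cell VEL=ma, POLE=mi:
underlying: eg-dog-gof
1. d -> t, g -> k, v -> f / _ #: no change
2. 0 -> e / C _ C: inserts after position(s) 2, 5: egedogegof
surface: egedogegof


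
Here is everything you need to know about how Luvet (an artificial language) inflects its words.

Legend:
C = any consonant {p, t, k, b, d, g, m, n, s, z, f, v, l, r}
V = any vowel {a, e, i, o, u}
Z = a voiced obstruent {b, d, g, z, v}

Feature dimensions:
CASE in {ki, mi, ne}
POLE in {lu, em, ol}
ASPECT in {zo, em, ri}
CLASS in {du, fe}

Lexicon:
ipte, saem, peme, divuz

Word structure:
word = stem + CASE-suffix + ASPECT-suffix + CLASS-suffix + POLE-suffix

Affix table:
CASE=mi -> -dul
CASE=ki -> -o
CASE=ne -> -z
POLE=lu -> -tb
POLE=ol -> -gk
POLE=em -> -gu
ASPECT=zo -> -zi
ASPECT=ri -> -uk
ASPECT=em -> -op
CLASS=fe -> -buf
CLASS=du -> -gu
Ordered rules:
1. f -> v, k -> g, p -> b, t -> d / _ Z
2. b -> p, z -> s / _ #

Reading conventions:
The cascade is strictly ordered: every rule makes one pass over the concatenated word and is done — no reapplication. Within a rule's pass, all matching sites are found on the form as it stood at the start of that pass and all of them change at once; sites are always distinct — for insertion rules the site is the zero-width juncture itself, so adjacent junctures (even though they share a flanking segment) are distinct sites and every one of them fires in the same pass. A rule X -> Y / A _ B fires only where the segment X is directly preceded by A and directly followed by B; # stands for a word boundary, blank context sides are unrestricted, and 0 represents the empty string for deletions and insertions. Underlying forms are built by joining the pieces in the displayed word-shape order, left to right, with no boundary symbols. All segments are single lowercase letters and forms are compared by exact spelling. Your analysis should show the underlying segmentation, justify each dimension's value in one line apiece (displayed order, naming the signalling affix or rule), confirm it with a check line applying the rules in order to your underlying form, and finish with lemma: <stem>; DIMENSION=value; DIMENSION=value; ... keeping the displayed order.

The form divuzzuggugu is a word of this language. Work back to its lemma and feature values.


underlying: divuz-z-uk-gu-gu
CASE=ne - signalled by the affix -z
POLE=em - signalled by the affix -gu
ASPECT=ri - signalled by the affix -uk
CLASS=du - signalled by the affix -gu
check: divuzzukgugu -> divuzzuggugu -> divuzzuggugu
lemma: divuz; CASE=ne; POLE=em; ASPECT=ri; CLASS=du
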